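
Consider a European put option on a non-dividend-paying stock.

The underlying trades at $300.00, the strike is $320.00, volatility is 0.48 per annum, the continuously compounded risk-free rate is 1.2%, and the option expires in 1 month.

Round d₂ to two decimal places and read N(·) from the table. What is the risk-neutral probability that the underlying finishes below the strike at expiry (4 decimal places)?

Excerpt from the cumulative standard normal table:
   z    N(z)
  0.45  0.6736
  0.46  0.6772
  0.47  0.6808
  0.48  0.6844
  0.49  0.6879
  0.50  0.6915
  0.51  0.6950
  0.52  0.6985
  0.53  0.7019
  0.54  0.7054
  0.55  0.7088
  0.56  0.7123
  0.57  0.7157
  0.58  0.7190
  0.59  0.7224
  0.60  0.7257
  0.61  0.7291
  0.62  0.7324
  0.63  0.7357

T = 0.08333;  σ√T = 0.1386
ln(S/K) + (r + σ²/2)T = ln(300/320) + (0.012 + 0.48²/2)·0.08333 = -0.0645 + 0.0106 = -0.0539
d₁ = -0.0539 / 0.1386 = -0.3893 → -0.39
d₂ = d₁ − σ√T = -0.3893 − 0.1386 = -0.5278 → -0.53
Pr(exercise) under Q = N(−d₂) = N(0.53) = 0.7019

0.7019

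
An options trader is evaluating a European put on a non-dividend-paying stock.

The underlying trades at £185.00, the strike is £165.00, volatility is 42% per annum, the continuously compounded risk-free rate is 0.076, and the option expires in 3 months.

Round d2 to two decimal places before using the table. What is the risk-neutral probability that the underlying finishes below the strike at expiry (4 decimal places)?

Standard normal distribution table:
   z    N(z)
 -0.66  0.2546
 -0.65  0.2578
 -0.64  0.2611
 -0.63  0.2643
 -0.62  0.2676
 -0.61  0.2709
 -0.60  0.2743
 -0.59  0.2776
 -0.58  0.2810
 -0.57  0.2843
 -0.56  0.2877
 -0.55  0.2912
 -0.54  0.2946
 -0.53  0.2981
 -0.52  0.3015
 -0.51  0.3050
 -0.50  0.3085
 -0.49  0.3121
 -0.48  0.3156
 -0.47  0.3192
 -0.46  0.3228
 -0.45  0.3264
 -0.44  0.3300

σ√T = 0.42·√0.25 = 0.2100
d₁ = [ln(185/165) + (0.076 + 0.42²/2)·0.25] / 0.2100 = [0.1144 + 0.0410] / 0.2100 = 0.7403 ≈ 0.74
d₂ = d₁ − σ√T = 0.7403 − 0.2100 = 0.5303 ≈ 0.53
Pr(exercise) under Q = N(−d₂) = N(-0.53) = 0.2981

0.2981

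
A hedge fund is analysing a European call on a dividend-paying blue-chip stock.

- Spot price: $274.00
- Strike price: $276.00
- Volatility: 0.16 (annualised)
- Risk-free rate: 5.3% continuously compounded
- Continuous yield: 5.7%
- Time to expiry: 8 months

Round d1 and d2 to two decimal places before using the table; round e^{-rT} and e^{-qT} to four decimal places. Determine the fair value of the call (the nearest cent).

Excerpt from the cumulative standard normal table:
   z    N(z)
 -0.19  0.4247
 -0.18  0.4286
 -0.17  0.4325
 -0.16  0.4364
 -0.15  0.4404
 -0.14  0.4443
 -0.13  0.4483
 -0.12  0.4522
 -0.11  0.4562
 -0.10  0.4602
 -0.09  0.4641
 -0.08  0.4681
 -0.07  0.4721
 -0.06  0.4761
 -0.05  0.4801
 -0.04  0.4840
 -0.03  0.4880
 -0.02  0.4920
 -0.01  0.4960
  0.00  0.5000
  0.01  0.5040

σ√T = 0.16·√0.6667 = 0.1306
d₁ = [ln(274/276) + (0.053 − 0.057 + ½·0.16²)·0.6667] / (σ√T) = (-0.0073 + 0.0059) / 0.1306 = -0.0108 → -0.01
d₂ = -0.0108 − 0.1306 = -0.1414 → -0.14
exp(−qT) = exp(−0.057·0.6667) = 0.9627;  exp(−rT) = exp(−0.053·0.6667) = 0.9653
N(d₁) = N(-0.01) = 0.4960;  N(d₂) = N(-0.14) = 0.4443
C = 274·0.9627·0.4960 − 276·0.9653·0.4443 = 130.8348 − 118.3717 = 12.4631

$12.46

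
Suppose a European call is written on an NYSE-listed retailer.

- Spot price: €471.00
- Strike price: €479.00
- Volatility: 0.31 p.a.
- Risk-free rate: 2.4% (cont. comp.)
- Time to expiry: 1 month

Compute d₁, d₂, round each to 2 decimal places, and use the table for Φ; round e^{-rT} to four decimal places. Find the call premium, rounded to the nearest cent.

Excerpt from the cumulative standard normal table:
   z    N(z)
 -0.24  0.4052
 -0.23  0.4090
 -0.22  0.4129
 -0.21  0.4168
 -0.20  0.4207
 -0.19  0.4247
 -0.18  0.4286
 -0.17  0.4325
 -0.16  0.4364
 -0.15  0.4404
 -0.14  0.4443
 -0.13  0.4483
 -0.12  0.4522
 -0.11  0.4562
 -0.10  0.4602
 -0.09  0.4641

€13.74

T = 0.08333;  σ√T = 0.0895
d₁ = [ln(471/479) + (0.024 + 0.31²/2)·0.08333] / 0.0895 = [-0.0168 + 0.0060] / 0.0895 = -0.1211 which rounds to -0.12
d₂ = d₁ − σ√T = -0.1211 − 0.0895 = -0.2106 which rounds to -0.21
e^(−rT) = e^(−0.024·0.08333) = 0.9980
N(d₁) = N(-0.12) = 0.4522;  N(d₂) = N(-0.21) = 0.4168
C = 471·0.4522 − 479·0.9980·0.4168 = 212.9862 − 199.2479 = 13.7383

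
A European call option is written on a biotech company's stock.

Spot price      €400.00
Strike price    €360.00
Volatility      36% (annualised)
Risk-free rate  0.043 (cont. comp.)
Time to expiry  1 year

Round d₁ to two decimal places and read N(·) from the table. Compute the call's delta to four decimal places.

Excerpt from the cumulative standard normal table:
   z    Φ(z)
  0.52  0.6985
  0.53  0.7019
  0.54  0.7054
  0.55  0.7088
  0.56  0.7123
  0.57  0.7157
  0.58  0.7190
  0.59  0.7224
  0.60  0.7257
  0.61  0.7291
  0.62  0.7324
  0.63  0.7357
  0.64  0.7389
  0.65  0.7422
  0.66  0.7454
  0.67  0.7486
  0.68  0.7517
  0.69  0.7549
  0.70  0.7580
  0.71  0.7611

T = 1;  σ√T = 0.3600
d₁ = [ln(400/360) + (0.043 + ½·0.36²)·1] / (σ√T) = (0.1054 + 0.1078) / 0.3600 = 0.5921 → 0.59
N(d₁) = N(0.59) = 0.7224
Δ_call = N(d₁) = 0.7224

0.7224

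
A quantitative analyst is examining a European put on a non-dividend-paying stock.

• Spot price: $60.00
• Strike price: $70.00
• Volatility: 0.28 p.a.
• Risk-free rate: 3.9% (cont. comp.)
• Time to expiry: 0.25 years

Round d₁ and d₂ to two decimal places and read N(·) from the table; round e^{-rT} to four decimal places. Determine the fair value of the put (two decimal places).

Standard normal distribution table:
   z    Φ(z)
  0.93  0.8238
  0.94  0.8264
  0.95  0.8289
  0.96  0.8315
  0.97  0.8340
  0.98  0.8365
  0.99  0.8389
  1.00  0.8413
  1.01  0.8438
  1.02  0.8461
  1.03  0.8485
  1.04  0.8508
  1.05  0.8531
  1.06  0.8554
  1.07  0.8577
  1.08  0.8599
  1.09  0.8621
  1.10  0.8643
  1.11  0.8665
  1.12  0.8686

σ√T = 0.28·√0.25 = 0.1400
d₁ = [ln(60/70) + (0.039 + 0.28²/2)·0.25] / 0.1400 = [-0.1542 + 0.0196] / 0.1400 = -0.9614 → -0.96
d₂ = d₁ − σ√T = -0.9614 − 0.1400 = -1.1014 → -1.10
exp(−rT) = exp(−0.039·0.25) = 0.9903
N(−d₂) = N(1.10) = 0.8643;  N(−d₁) = N(0.96) = 0.8315
P = 70·0.9903·0.8643 − 60·0.8315 = 59.9141 − 49.8900 = 10.0241

$10.02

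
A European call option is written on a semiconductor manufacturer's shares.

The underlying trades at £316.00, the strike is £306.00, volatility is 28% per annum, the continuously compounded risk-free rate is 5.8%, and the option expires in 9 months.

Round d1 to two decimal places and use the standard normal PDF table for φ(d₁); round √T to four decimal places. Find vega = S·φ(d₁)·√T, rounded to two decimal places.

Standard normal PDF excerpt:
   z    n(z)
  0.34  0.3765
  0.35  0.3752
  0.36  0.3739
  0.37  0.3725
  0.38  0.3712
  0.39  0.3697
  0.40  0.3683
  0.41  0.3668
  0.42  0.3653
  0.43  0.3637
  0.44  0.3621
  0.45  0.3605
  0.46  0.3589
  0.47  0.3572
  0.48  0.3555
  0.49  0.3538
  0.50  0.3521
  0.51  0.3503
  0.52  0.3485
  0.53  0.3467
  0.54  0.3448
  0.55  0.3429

99.53

T = 0.75;  σ√T = 0.2425
d₁ = [ln(316/306) + (0.058 + 0.28²/2)·0.75] / 0.2425 = [0.0322 + 0.0729] / 0.2425 = 0.4332 ≈ 0.43
√T = √0.75 = 0.8660
φ(d₁) = φ(0.43) = 0.3637
vega = S·φ(d₁)·√T = 316·0.3637·0.8660 = 99.5287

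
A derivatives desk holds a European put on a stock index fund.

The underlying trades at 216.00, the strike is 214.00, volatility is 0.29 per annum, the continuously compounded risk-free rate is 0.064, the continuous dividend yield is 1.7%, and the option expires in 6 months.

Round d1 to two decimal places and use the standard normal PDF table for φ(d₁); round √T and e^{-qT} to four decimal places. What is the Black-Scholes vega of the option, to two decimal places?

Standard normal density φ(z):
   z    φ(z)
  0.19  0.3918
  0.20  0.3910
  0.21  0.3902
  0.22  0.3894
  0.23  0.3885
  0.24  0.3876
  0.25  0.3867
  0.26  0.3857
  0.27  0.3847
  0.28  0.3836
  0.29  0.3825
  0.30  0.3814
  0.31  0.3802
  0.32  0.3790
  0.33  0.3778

σ√T = 0.29 × 0.7071 = 0.2051
d₁ = [ln(216/214) + (0.064 − 0.017 + 0.29²/2)·0.5] / 0.2051 = [0.0093 + 0.0445] / 0.2051 = 0.2625 ≈ 0.26
√T = √0.5 = 0.7071
φ(d₁) = φ(0.26) = 0.3857
e^(−qT) = e^(−0.017·0.5) = 0.9915
vega = S·e^(−qT)·φ(d₁)·√T = 216·0.9915·0.3857·0.7071 = 58.4086
(Call and put vega coincide under Black-Scholes.)

58.41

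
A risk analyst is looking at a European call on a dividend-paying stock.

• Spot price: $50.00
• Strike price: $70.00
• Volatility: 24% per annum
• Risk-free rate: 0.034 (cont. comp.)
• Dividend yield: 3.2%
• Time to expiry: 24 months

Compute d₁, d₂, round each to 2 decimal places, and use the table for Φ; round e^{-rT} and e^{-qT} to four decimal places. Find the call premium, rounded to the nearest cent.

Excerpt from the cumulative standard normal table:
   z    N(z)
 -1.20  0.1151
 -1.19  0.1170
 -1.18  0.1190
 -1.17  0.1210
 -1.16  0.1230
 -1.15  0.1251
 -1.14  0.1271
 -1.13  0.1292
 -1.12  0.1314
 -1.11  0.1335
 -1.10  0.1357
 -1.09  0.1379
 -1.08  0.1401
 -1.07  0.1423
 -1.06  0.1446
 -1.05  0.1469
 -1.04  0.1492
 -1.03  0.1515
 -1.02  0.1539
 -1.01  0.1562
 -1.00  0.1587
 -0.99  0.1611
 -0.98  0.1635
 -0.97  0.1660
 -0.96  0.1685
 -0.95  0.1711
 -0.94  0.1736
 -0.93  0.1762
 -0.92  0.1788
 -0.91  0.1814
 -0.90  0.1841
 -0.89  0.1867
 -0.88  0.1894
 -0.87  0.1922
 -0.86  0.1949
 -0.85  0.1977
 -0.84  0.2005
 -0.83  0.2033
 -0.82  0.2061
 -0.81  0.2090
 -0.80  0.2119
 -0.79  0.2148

σ√T = 0.24 × 1.4142 = 0.3394
d₁ = [ln(50/70) + (0.034 − 0.032 + 0.24²/2)·2] / 0.3394 = [-0.3365 + 0.0616] / 0.3394 = -0.8099 which rounds to -0.81
d₂ = d₁ − σ√T = -0.8099 − 0.3394 = -1.1493 which rounds to -1.15
exp(−qT) = exp(−0.032·2) = 0.9380;  exp(−rT) = exp(−0.034·2) = 0.9343
N(d₁) = N(-0.81) = 0.2090;  N(d₂) = N(-1.15) = 0.1251
C = 50·0.9380·0.2090 − 70·0.9343·0.1251 = 9.8021 − 8.1817 = 1.6204

$1.62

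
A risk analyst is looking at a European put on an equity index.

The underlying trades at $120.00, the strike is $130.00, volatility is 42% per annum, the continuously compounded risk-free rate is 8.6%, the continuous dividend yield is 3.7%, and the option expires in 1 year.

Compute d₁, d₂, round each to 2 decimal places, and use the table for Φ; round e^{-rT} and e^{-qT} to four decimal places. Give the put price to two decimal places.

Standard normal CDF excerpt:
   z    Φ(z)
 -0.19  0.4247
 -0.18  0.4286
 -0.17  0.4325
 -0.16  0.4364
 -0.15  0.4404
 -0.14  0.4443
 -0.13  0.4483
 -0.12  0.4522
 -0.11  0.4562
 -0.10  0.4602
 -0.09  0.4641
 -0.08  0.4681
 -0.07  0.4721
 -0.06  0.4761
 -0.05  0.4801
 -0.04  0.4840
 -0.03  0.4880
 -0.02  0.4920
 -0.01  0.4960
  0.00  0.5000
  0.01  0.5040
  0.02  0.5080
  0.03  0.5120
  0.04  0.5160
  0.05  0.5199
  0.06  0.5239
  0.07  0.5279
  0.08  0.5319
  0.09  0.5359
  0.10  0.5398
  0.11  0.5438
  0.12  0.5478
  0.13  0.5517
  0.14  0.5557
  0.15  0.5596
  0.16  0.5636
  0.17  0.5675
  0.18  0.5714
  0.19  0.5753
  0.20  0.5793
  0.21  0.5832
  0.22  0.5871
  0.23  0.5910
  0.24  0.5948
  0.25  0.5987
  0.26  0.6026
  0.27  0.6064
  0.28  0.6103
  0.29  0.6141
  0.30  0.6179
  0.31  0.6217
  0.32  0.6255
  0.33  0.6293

$21.42

σ√T = 0.42·√1 = 0.4200
d₁ = [ln(120/130) + (0.086 − 0.037 + ½·0.42²)·1] / (σ√T) = (-0.0800 + 0.1372) / 0.4200 = 0.1361 ⇒ 0.14
d₂ = 0.1361 − 0.4200 = -0.2839 ⇒ -0.28
exp(−qT) = exp(−0.037·1) = 0.9637;  exp(−rT) = exp(−0.086·1) = 0.9176
N(−d₂) = N(0.28) = 0.6103;  N(−d₁) = N(-0.14) = 0.4443
P = 130·0.9176·0.6103 − 120·0.9637·0.4443 = 72.8015 − 51.3806 = 21.4208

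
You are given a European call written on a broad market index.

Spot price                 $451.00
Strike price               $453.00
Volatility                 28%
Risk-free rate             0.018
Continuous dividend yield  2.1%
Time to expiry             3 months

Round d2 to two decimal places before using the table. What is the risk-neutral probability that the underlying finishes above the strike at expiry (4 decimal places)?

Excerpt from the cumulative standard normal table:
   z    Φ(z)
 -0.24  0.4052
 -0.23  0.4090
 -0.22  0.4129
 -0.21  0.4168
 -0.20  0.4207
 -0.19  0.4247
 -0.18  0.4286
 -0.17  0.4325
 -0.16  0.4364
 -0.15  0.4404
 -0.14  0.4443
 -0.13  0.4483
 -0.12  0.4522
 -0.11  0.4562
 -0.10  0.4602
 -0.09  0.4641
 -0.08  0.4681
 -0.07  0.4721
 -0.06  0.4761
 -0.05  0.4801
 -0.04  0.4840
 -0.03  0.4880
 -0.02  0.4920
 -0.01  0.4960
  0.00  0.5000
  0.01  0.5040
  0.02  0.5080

0.4562

σ√T = 0.28 × 0.5000 = 0.1400
d₁ = [ln(451/453) + (0.018 − 0.021 + ½·0.28²)·0.25] / (σ√T) = (-0.0044 + 0.0091) / 0.1400 = 0.0330 → 0.03
d₂ = 0.0330 − 0.1400 = -0.1070 → -0.11
Pr(exercise) under Q = N(d₂) = 0.4562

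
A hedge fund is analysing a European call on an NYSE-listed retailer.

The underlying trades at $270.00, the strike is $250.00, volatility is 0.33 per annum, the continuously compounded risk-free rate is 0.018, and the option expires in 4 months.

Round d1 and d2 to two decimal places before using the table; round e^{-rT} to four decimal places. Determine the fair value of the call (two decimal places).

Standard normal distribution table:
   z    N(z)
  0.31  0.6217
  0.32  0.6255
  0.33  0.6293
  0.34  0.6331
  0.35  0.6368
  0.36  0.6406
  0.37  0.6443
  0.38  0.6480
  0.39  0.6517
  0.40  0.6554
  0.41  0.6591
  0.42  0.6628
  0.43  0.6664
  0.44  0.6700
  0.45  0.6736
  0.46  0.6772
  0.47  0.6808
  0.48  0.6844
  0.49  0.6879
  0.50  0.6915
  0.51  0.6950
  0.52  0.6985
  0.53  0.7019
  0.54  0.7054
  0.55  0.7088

$32.19

T = 0.3333;  σ√T = 0.1905
d₁ = [ln(270/250) + (0.018 + 0.33²/2)·0.3333] / 0.1905 = [0.0770 + 0.0241] / 0.1905 = 0.5307 ⇒ 0.53
d₂ = d₁ − σ√T = 0.5307 − 0.1905 = 0.3402 ⇒ 0.34
exp(−rT) = exp(−0.018·0.3333) = 0.9940
N(d₁) = N(0.53) = 0.7019;  N(d₂) = N(0.34) = 0.6331
C = 270·0.7019 − 250·0.9940·0.6331 = 189.5130 − 157.3253 = 32.1877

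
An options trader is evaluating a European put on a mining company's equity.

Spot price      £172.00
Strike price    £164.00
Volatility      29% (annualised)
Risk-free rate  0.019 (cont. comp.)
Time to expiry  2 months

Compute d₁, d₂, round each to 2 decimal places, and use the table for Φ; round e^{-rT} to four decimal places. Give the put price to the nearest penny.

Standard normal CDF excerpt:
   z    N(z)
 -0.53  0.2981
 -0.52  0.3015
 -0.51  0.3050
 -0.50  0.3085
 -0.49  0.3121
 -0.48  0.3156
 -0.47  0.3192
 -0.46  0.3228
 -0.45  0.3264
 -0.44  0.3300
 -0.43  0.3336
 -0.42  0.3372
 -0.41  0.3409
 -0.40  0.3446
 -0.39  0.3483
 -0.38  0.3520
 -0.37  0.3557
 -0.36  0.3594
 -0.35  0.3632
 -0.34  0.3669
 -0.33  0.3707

σ√T = 0.29·√0.1667 = 0.1184
d₁ = [ln(172/164) + (0.019 + ½·0.29²)·0.1667] / (σ√T) = (0.0476 + 0.0102) / 0.1184 = 0.4882 ≈ 0.49
d₂ = 0.4882 − 0.1184 = 0.3698 ≈ 0.37
exp(−rT) = exp(−0.019·0.1667) = 0.9968
P = 164·0.9968·N(-0.37) − 172·N(-0.49) = 164·0.9968·0.3557 − 172·0.3121 = 58.1481 − 53.6812 = 4.4669

£4.47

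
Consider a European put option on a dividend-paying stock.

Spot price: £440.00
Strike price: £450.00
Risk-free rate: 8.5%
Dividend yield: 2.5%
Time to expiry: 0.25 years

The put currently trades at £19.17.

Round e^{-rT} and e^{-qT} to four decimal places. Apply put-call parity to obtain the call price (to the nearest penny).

exp(−qT) = exp(−0.025·0.25) = 0.9938;  exp(−rT) = exp(−0.085·0.25) = 0.9790
Put-call parity: C − P = S·e^(−qT) − K·e^(−rT) = 440·0.9938 − 450·0.9790 = 437.2720 − 440.5500 = -3.2780
C = P + (C − P) = 19.17 + (-3.2780) = 15.8920

£15.89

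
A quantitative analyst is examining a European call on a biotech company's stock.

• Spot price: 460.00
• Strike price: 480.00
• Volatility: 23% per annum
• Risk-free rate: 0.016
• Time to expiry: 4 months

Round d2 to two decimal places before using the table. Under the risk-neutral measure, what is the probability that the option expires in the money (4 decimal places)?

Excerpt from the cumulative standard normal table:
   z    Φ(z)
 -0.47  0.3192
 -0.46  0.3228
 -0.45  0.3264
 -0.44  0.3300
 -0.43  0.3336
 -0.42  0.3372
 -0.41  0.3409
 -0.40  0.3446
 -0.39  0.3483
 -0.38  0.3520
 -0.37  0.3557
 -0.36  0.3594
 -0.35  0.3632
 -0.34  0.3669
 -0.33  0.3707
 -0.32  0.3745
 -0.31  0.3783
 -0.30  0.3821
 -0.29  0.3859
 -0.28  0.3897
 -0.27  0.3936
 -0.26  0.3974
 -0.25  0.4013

σ√T = 0.23 × 0.5774 = 0.1328
ln(S/K) + (r + σ²/2)T = ln(460/480) + (0.016 + 0.23²/2)·0.3333 = -0.0426 + 0.0141 = -0.0284
d₁ = -0.0284 / 0.1328 = -0.2139 ≈ -0.21
d₂ = d₁ − σ√T = -0.2139 − 0.1328 = -0.3467 ≈ -0.35
Pr(exercise) under Q = N(d₂) = 0.3632

0.3632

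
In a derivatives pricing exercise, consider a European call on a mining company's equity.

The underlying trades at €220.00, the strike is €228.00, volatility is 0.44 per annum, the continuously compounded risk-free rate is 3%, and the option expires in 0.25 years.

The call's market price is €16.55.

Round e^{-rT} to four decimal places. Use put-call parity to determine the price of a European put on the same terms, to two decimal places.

e^(−rT) = e^(−0.03·0.25) = 0.9925
Put-call parity: C − P = S − K·e^(−rT) = 220 − 228·0.9925 = 220 − 226.2900 = -6.2900
P = C − (C − P) = 16.55 − (-6.2900) = 22.8400

€22.84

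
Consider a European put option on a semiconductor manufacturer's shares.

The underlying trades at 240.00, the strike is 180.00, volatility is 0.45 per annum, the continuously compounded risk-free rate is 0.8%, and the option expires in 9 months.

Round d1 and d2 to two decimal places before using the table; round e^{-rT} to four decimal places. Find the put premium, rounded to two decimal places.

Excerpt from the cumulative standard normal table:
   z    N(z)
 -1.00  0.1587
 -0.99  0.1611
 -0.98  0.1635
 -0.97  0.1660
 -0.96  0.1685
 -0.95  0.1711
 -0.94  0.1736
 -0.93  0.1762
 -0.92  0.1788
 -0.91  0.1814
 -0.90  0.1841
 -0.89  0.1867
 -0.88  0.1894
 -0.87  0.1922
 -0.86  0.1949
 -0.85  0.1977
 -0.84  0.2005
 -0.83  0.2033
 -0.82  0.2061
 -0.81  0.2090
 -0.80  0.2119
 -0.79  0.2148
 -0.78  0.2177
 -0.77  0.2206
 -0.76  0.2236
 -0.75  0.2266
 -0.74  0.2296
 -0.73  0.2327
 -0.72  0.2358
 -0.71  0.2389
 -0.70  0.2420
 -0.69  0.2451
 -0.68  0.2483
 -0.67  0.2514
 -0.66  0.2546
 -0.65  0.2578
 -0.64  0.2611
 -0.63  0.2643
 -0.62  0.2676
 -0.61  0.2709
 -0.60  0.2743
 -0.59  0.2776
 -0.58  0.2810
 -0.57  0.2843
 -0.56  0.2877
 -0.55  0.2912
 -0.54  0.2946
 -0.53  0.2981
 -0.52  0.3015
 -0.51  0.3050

10.41

σ√T = 0.45·√0.75 = 0.3897
d₁ = [ln(240/180) + (0.008 + ½·0.45²)·0.75] / (σ√T) = (0.2877 + 0.0819) / 0.3897 = 0.9484 which rounds to 0.95
d₂ = 0.9484 − 0.3897 = 0.5587 which rounds to 0.56
exp(−rT) = exp(−0.008·0.75) = 0.9940
N(−d₂) = N(-0.56) = 0.2877;  N(−d₁) = N(-0.95) = 0.1711
P = 180·0.9940·0.2877 − 240·0.1711 = 51.4753 − 41.0640 = 10.4113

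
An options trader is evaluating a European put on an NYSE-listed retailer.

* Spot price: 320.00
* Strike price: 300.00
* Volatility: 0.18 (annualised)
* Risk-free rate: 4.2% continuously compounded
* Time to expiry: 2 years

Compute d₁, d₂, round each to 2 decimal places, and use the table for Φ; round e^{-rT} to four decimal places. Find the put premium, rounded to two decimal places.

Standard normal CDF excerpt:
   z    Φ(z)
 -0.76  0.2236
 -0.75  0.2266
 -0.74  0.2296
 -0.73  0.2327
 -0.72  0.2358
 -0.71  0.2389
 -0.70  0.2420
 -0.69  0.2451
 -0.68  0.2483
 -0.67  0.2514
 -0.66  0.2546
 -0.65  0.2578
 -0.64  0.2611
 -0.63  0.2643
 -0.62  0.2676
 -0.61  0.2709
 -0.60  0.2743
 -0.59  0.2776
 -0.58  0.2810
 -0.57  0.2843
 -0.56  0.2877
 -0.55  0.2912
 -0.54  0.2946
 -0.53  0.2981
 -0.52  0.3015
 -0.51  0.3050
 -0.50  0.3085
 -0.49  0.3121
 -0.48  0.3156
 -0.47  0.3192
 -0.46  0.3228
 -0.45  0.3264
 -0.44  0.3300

12.59

T = 2;  σ√T = 0.2546
d₁ = [ln(320/300) + (0.042 + 0.18²/2)·2] / 0.2546 = [0.0645 + 0.1164] / 0.2546 = 0.7108 ≈ 0.71
d₂ = d₁ − σ√T = 0.7108 − 0.2546 = 0.4562 ≈ 0.46
exp(−rT) = exp(−0.042·2) = 0.9194
P = 300·0.9194·N(-0.46) − 320·N(-0.71) = 300·0.9194·0.3228 − 320·0.2389 = 89.0347 − 76.4480 = 12.5867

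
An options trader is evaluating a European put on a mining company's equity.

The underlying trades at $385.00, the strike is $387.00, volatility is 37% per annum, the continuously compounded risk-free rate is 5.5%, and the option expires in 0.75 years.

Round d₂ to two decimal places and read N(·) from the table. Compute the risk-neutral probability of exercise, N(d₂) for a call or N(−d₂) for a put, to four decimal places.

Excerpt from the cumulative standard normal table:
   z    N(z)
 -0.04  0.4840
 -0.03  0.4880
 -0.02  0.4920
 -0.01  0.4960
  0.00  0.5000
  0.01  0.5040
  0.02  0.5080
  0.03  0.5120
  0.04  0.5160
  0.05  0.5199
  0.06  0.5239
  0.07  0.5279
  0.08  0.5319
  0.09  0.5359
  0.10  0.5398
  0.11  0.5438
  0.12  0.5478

T = 0.75;  σ√T = 0.3204
ln(S/K) + (r + σ²/2)T = ln(385/387) + (0.055 + 0.37²/2)·0.75 = -0.0052 + 0.0926 = 0.0874
d₁ = 0.0874 / 0.3204 = 0.2728 → 0.27
d₂ = d₁ − σ√T = 0.2728 − 0.3204 = -0.0477 → -0.05
Pr(exercise) under Q = N(−d₂) = N(0.05) = 0.5199

0.5199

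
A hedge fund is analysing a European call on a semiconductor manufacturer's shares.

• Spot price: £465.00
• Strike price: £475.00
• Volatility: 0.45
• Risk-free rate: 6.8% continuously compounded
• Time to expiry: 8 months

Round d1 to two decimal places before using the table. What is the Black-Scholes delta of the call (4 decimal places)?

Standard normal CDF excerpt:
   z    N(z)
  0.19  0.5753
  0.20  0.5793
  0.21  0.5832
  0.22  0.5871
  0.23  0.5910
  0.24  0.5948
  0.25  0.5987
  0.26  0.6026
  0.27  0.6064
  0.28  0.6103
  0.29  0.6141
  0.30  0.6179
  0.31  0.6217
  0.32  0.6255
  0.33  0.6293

0.5987

T = 0.6667;  σ√T = 0.3674
d₁ = [ln(465/475) + (0.068 + 0.45²/2)·0.6667] / 0.3674 = [-0.0213 + 0.1128] / 0.3674 = 0.2492 → 0.25
N(d₁) = N(0.25) = 0.5987
Δ_call = N(d₁) = 0.5987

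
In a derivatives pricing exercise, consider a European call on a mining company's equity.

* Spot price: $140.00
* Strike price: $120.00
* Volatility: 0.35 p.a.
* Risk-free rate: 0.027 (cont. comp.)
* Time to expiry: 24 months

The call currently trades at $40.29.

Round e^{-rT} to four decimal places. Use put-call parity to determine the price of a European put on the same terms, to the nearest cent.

exp(−rT) = exp(−0.027·2) = 0.9474
Put-call parity: C − P = S − K·e^(−rT) = 140 − 120·0.9474 = 140 − 113.6880 = 26.3120
P = C − (C − P) = 40.29 − (26.3120) = 13.9780

$13.98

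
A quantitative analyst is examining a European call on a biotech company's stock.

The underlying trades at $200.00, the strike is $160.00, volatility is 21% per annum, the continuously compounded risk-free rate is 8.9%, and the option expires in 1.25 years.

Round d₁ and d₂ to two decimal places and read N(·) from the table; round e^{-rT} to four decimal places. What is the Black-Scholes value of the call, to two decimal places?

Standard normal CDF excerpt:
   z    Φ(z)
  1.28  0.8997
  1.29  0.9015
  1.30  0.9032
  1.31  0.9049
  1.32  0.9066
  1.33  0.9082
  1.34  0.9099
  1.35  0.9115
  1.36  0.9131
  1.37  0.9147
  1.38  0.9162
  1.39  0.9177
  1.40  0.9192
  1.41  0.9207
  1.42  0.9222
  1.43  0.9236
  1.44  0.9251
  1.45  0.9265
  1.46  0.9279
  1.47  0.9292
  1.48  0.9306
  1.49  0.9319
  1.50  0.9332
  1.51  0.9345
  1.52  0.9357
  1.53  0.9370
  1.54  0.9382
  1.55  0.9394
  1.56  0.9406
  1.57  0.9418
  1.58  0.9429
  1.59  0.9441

σ√T = 0.21·√1.25 = 0.2348
ln(S/K) + (r + σ²/2)T = ln(200/160) + (0.089 + 0.21²/2)·1.25 = 0.2231 + 0.1388 = 0.3620
d₁ = 0.3620 / 0.2348 = 1.5416 ⇒ 1.54
d₂ = d₁ − σ√T = 1.5416 − 0.2348 = 1.3068 ⇒ 1.31
exp(−rT) = exp(−0.089·1.25) = 0.8947
N(d₁) = N(1.54) = 0.9382;  N(d₂) = N(1.31) = 0.9049
C = 200·0.9382 − 160·0.8947·0.9049 = 187.6400 − 129.5382 = 58.1018

$58.10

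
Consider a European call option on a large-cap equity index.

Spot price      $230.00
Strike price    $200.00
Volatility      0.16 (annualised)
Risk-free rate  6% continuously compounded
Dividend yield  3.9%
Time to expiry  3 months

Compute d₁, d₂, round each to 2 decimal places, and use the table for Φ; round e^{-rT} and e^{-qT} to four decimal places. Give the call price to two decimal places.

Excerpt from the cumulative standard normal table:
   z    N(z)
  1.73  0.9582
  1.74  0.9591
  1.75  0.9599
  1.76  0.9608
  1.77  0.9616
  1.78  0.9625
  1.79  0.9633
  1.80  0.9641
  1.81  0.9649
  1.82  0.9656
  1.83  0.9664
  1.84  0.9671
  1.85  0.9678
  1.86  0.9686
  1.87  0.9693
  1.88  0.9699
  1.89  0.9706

T = 0.25;  σ√T = 0.0800
d₁ = [ln(230/200) + (0.06 − 0.039 + 0.16²/2)·0.25] / 0.0800 = [0.1398 + 0.0084] / 0.0800 = 1.8526 → 1.85
d₂ = d₁ − σ√T = 1.8526 − 0.0800 = 1.7726 → 1.77
exp(−qT) = exp(−0.039·0.25) = 0.9903;  exp(−rT) = exp(−0.06·0.25) = 0.9851
N(d₁) = N(1.85) = 0.9678;  N(d₂) = N(1.77) = 0.9616
C = 230·0.9903·0.9678 − 200·0.9851·0.9616 = 220.4348 − 189.4544 = 30.9804

$30.98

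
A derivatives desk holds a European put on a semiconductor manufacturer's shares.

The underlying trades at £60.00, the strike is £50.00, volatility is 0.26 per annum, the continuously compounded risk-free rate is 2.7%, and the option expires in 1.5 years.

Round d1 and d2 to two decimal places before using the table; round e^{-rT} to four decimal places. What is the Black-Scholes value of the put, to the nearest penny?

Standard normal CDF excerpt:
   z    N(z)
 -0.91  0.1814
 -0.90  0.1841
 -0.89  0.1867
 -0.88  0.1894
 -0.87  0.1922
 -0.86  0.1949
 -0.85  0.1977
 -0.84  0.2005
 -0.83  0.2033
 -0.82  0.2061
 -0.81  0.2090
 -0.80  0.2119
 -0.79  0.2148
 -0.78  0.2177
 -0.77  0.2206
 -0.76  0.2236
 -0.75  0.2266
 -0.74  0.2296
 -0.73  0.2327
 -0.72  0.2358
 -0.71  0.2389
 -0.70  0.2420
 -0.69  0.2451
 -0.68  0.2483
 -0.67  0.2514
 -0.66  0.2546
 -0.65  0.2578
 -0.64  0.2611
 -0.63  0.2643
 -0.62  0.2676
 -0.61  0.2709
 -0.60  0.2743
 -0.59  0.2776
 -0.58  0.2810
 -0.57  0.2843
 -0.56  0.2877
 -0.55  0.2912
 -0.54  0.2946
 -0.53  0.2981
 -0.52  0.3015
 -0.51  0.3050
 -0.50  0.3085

£2.45

σ√T = 0.26·√1.5 = 0.3184
ln(S/K) + (r + σ²/2)T = ln(60/50) + (0.027 + 0.26²/2)·1.5 = 0.1823 + 0.0912 = 0.2735
d₁ = 0.2735 / 0.3184 = 0.8590 which rounds to 0.86
d₂ = d₁ − σ√T = 0.8590 − 0.3184 = 0.5405 which rounds to 0.54
exp(−rT) = exp(−0.027·1.5) = 0.9603
N(−d₂) = N(-0.54) = 0.2946;  N(−d₁) = N(-0.86) = 0.1949
P = 50·0.9603·0.2946 − 60·0.1949 = 14.1452 − 11.6940 = 2.4512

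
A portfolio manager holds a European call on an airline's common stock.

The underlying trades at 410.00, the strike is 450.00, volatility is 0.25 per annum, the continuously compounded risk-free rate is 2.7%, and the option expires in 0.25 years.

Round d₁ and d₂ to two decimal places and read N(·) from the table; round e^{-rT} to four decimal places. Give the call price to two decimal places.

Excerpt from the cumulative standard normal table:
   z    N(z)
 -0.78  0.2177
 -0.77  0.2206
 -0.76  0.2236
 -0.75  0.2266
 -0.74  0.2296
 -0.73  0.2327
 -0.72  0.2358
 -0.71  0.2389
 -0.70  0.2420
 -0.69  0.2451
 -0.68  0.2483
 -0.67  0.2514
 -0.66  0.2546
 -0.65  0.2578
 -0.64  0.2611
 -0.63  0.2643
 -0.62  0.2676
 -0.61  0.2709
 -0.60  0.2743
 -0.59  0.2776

7.08

T = 0.25;  σ√T = 0.1250
d₁ = [ln(410/450) + (0.027 + 0.25²/2)·0.25] / 0.1250 = [-0.0931 + 0.0146] / 0.1250 = -0.6282 which rounds to -0.63
d₂ = d₁ − σ√T = -0.6282 − 0.1250 = -0.7532 which rounds to -0.75
e^(−rT) = e^(−0.027·0.25) = 0.9933
N(d₁) = N(-0.63) = 0.2643;  N(d₂) = N(-0.75) = 0.2266
C = 410·0.2643 − 450·0.9933·0.2266 = 108.3630 − 101.2868 = 7.0762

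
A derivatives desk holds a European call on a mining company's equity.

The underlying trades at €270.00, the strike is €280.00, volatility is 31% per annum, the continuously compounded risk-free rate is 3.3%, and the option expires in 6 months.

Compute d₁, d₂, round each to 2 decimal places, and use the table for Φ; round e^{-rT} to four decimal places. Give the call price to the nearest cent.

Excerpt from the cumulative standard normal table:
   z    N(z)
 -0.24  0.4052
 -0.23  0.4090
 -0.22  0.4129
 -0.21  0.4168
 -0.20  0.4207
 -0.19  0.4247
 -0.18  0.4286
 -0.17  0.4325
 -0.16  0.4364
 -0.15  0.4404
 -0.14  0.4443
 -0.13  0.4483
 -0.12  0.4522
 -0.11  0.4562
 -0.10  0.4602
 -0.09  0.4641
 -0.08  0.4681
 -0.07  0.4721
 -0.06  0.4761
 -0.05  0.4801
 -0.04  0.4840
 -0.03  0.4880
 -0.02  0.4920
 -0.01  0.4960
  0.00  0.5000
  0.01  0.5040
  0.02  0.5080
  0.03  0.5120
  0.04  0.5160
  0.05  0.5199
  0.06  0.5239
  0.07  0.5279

€21.30

T = 0.5;  σ√T = 0.2192
ln(S/K) + (r + σ²/2)T = ln(270/280) + (0.033 + 0.31²/2)·0.5 = -0.0364 + 0.0405 = 0.0042
d₁ = 0.0042 / 0.2192 = 0.0190 ≈ 0.02
d₂ = d₁ − σ√T = 0.0190 − 0.2192 = -0.2002 ≈ -0.20
exp(−rT) = exp(−0.033·0.5) = 0.9836
N(d₁) = N(0.02) = 0.5080;  N(d₂) = N(-0.20) = 0.4207
C = 270·0.5080 − 280·0.9836·0.4207 = 137.1600 − 115.8641 = 21.2959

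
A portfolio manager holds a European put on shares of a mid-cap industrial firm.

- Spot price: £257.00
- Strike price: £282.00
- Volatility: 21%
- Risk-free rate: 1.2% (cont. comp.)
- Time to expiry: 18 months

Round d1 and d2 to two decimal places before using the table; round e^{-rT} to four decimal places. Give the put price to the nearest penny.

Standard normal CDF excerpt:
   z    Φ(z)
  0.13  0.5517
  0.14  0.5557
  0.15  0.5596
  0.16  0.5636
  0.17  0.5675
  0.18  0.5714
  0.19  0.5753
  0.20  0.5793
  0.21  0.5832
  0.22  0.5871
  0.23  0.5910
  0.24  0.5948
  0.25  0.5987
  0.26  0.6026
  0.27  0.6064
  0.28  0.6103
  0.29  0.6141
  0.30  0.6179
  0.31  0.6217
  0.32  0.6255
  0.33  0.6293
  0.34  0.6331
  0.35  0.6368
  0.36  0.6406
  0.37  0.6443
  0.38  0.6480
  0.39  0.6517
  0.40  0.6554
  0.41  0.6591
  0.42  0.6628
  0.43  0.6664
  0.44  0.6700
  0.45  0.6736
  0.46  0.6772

σ√T = 0.21·√1.5 = 0.2572
d₁ = [ln(257/282) + (0.012 + ½·0.21²)·1.5] / (σ√T) = (-0.0928 + 0.0511) / 0.2572 = -0.1624 ⇒ -0.16
d₂ = -0.1624 − 0.2572 = -0.4195 ⇒ -0.42
exp(−rT) = exp(−0.012·1.5) = 0.9822
P = 282·0.9822·N(0.42) − 257·N(0.16) = 282·0.9822·0.6628 − 257·0.5636 = 183.5826 − 144.8452 = 38.7374

£38.74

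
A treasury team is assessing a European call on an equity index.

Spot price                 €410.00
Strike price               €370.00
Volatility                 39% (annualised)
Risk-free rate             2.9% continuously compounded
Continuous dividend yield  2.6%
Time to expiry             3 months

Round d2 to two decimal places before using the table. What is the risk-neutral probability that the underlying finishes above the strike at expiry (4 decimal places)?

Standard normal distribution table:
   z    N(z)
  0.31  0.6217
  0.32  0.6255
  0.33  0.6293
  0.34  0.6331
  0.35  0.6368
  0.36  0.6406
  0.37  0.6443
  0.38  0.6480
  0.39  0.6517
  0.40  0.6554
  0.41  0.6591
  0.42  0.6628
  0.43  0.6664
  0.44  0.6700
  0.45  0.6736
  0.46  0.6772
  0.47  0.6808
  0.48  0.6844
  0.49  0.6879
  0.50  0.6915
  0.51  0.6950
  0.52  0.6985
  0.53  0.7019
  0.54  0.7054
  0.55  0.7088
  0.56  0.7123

T = 0.25;  σ√T = 0.1950
d₁ = [ln(410/370) + (0.029 − 0.026 + 0.39²/2)·0.25] / 0.1950 = [0.1027 + 0.0198] / 0.1950 = 0.6278 → 0.63
d₂ = d₁ − σ√T = 0.6278 − 0.1950 = 0.4328 → 0.43
Risk-neutral Pr[S_T > K] = N(d₂) = N(0.43) = 0.6664

0.6664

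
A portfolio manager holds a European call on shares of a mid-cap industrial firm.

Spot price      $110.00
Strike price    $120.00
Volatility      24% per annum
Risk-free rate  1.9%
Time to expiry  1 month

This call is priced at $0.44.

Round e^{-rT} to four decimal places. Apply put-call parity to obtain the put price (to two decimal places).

$10.25

exp(−rT) = exp(−0.019·0.08333) = 0.9984
Put-call parity: C − P = S − K·e^(−rT) = 110 − 120·0.9984 = 110 − 119.8080 = -9.8080
P = C − (C − P) = 0.44 − (-9.8080) = 10.2480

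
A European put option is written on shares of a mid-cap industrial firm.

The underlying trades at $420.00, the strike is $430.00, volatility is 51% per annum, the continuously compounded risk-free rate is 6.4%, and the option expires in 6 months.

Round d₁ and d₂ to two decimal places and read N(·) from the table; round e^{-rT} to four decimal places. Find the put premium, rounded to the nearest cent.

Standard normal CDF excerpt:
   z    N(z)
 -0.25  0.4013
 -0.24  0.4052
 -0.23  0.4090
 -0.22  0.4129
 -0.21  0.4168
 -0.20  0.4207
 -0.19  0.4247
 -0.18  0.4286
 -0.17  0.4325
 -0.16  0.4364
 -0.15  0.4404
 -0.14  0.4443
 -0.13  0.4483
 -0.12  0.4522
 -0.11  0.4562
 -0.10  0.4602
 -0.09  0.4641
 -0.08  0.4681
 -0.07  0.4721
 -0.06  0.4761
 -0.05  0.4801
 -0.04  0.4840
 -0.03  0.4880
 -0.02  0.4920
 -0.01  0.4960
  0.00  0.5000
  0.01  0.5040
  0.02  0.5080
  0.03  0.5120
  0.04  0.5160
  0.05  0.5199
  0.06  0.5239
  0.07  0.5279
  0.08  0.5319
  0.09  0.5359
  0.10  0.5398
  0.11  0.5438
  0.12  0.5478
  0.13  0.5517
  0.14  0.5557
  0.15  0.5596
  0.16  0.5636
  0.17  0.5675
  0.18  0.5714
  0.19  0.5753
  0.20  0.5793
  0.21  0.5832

σ√T = 0.51·√0.5 = 0.3606
d₁ = [ln(420/430) + (0.064 + 0.51²/2)·0.5] / 0.3606 = [-0.0235 + 0.0970] / 0.3606 = 0.2038 ⇒ 0.20
d₂ = d₁ − σ√T = 0.2038 − 0.3606 = -0.1568 ⇒ -0.16
e^(−rT) = e^(−0.064·0.5) = 0.9685
N(−d₂) = N(0.16) = 0.5636;  N(−d₁) = N(-0.20) = 0.4207
P = 430·0.9685·0.5636 − 420·0.4207 = 234.7140 − 176.6940 = 58.0200

$58.02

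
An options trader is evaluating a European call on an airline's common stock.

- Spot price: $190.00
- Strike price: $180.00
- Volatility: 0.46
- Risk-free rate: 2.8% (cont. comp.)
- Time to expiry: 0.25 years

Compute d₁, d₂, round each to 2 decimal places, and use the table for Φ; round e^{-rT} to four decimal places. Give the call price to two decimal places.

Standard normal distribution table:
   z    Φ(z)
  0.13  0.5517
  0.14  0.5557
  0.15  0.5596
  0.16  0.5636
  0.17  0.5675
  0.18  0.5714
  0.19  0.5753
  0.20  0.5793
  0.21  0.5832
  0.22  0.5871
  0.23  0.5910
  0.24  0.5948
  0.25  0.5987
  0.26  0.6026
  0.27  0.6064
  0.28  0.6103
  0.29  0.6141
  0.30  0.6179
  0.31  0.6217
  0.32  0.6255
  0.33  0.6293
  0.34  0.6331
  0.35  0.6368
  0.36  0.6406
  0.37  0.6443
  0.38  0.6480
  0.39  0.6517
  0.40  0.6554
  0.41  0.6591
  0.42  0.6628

$23.10

σ√T = 0.46·√0.25 = 0.2300
d₁ = [ln(190/180) + (0.028 + ½·0.46²)·0.25] / (σ√T) = (0.0541 + 0.0335) / 0.2300 = 0.3805 → 0.38
d₂ = 0.3805 − 0.2300 = 0.1505 → 0.15
exp(−rT) = exp(−0.028·0.25) = 0.9930
N(d₁) = N(0.38) = 0.6480;  N(d₂) = N(0.15) = 0.5596
C = 190·0.6480 − 180·0.9930·0.5596 = 123.1200 − 100.0229 = 23.0971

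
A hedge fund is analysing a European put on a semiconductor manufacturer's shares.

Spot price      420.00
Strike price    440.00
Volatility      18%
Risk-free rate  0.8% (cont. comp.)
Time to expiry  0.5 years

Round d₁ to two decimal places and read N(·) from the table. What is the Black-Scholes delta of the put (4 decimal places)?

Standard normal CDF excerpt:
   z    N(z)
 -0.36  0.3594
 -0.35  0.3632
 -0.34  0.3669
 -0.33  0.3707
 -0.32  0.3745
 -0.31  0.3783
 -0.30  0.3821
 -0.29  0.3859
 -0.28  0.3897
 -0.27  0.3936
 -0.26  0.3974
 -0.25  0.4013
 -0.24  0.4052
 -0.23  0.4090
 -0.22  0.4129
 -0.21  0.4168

σ√T = 0.18·√0.5 = 0.1273
d₁ = [ln(420/440) + (0.008 + ½·0.18²)·0.5] / (σ√T) = (-0.0465 + 0.0121) / 0.1273 = -0.2704 which rounds to -0.27
N(d₁) = N(-0.27) = 0.3936
Δ_put = N(d₁) − 1 = 0.3936 − 1 = -0.6064

-0.6064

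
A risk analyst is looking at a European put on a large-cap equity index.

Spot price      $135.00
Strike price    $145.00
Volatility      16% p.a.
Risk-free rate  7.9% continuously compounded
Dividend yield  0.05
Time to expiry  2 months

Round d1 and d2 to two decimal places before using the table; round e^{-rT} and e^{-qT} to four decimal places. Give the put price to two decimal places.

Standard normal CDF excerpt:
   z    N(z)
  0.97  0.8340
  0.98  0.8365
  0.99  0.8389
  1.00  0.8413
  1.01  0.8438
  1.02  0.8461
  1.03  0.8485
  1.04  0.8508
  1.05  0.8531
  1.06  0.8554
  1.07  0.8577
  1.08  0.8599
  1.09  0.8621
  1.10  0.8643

$9.77

σ√T = 0.16 × 0.4082 = 0.0653
ln(S/K) + (r − q + σ²/2)T = ln(135/145) + (0.079 − 0.05 + 0.16²/2)·0.1667 = -0.0715 + 0.0070 = -0.0645
d₁ = -0.0645 / 0.0653 = -0.9873 → -0.99
d₂ = d₁ − σ√T = -0.9873 − 0.0653 = -1.0527 → -1.05
exp(−qT) = exp(−0.05·0.1667) = 0.9917;  exp(−rT) = exp(−0.079·0.1667) = 0.9869
P = 145·0.9869·N(1.05) − 135·0.9917·N(0.99) = 145·0.9869·0.8531 − 135·0.9917·0.8389 = 122.0790 − 112.3115 = 9.7675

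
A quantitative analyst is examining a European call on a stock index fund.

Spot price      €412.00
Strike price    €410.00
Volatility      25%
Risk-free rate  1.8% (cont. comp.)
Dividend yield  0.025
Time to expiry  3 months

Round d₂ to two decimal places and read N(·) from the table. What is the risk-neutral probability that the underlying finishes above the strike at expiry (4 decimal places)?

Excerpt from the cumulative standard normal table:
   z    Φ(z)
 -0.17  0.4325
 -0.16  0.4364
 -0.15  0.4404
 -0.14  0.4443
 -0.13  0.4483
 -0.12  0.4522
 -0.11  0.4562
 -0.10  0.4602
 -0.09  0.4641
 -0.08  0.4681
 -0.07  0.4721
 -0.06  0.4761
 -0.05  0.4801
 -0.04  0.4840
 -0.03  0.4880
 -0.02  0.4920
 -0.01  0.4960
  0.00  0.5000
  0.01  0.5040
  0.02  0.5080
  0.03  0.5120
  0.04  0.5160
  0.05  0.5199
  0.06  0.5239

σ√T = 0.25·√0.25 = 0.1250
d₁ = [ln(412/410) + (0.018 − 0.025 + ½·0.25²)·0.25] / (σ√T) = (0.0049 + 0.0061) / 0.1250 = 0.0874 ⇒ 0.09
d₂ = 0.0874 − 0.1250 = -0.0376 ⇒ -0.04
Risk-neutral Pr[S_T > K] = N(d₂) = N(-0.04) = 0.4840

0.4840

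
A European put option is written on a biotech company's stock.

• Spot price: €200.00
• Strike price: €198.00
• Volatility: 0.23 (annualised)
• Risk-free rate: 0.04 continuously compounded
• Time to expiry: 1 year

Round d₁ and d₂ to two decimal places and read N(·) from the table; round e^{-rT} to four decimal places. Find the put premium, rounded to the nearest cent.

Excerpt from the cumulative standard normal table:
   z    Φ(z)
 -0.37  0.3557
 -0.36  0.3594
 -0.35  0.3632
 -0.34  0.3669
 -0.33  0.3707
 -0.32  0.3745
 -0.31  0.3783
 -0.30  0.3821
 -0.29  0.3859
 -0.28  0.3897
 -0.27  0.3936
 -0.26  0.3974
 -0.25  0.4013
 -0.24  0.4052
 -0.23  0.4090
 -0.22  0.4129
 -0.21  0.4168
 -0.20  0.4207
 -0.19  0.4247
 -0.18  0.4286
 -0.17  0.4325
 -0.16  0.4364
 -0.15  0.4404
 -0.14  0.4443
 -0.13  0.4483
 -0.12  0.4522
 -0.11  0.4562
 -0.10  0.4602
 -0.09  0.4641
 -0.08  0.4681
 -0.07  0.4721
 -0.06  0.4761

€13.41

σ√T = 0.23 × 1.0000 = 0.2300
d₁ = [ln(200/198) + (0.04 + ½·0.23²)·1] / (σ√T) = (0.0101 + 0.0665) / 0.2300 = 0.3326 → 0.33
d₂ = 0.3326 − 0.2300 = 0.1026 → 0.10
exp(−rT) = exp(−0.04·1) = 0.9608
P = 198·0.9608·N(-0.10) − 200·N(-0.33) = 198·0.9608·0.4602 − 200·0.3707 = 87.5477 − 74.1400 = 13.4077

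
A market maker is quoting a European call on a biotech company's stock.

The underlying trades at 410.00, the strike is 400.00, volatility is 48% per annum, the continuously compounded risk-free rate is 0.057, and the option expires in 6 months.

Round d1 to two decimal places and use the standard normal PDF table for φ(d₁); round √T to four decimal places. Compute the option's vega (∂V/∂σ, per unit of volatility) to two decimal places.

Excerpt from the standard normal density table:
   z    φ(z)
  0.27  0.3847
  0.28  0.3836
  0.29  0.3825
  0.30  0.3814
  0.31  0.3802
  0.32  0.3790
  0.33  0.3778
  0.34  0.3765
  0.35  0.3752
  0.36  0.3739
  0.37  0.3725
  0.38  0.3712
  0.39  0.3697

109.53

σ√T = 0.48·√0.5 = 0.3394
d₁ = [ln(410/400) + (0.057 + 0.48²/2)·0.5] / 0.3394 = [0.0247 + 0.0861] / 0.3394 = 0.3264 which rounds to 0.33
√T = √0.5 = 0.7071
φ(d₁) = φ(0.33) = 0.3778
vega = S·φ(d₁)·√T = 410·0.3778·0.7071 = 109.5284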